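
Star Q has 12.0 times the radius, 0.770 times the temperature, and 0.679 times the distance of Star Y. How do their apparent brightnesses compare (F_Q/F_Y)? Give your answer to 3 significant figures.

L_Q/L_Y = (R_Q/R_Y)²(T_Q/T_Y)⁴ = (12.0)² × (0.770)⁴ = 50.62.
F_Q/F_Y = (L_Q/L_Y)/(d_Q/d_Y)² = 50.62 / (0.679)² = 109.8.

110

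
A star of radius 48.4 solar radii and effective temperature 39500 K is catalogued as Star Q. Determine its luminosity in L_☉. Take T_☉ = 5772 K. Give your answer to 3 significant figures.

5.14×10^6 L_☉

L/L_☉ = (R/R_☉)² (T/T_☉)⁴ = (48.4)² × (39500/5772)⁴
       = 2343 × (6.843)⁴ = 2343 × 2193 = 5.138×10^6.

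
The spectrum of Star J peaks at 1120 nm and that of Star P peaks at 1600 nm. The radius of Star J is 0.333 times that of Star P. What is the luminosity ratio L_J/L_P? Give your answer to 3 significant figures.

0.462

Wien's law gives T ∝ 1/λ_max, so T_J/T_P = λ_P/λ_J = 1600/1120 = 1.429.
Then L ∝ R²T⁴ gives L_J/L_P = (0.333)² × (1.429)⁴ = 0.1109 × 4.165 = 0.4618.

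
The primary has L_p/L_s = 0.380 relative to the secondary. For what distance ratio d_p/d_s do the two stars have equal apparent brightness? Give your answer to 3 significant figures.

0.616

Equal flux requires L_p/d_p² = L_s/d_s², so d_p/d_s = √(L_p/L_s)
= √(0.380) = 0.6164.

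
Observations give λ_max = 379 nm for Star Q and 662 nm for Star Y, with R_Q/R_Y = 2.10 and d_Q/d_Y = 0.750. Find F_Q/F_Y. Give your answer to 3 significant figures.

Wien's law: T_Q/T_Y = λ_Y/λ_Q = 662/379 = 1.747.
L_Q/L_Y = (R_Q/R_Y)²(T_Q/T_Y)⁴ = (2.10)²(1.747)⁴ = 41.05.
F_Q/F_Y = (L_Q/L_Y)/(d_Q/d_Y)² = 41.05/(0.750)² = 72.98.

73.0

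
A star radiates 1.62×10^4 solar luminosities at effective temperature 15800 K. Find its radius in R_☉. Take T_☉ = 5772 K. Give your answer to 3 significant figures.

17.0 R_☉

R/R_☉ = √(L/L_☉) / (T/T_☉)² = √(1.62×10^4) / (2.737)²
       = 127.3 / 7.493 = 16.99.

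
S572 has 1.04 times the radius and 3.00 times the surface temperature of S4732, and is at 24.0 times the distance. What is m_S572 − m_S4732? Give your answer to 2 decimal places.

L_S572/L_S4732 = (1.04)²(3.00)⁴ = 87.61.
F_S572/F_S4732 = (L_S572/L_S4732)/(d_S572/d_S4732)² = 87.61/576.0 = 0.1521.
m_S572 − m_S4732 = −2.5 log₁₀(0.1521) = 2.04.

2.04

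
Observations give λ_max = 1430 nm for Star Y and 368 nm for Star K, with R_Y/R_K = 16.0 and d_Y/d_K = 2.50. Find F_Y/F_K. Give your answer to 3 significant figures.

Wien's law: T_Y/T_K = λ_K/λ_Y = 368/1430 = 0.2573.
L_Y/L_K = (R_Y/R_K)²(T_Y/T_K)⁴ = (16.0)²(0.2573)⁴ = 1.123.
F_Y/F_K = (L_Y/L_K)/(d_Y/d_K)² = 1.123/(2.50)² = 0.1796.

0.180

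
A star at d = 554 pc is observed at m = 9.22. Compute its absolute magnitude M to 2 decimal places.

0.50

M = m − 5 log₁₀(d/10 pc) = 9.22 − 5 log₁₀(554/10)
  = 9.22 − 5 × 1.744 = 9.22 − 8.72 = 0.50.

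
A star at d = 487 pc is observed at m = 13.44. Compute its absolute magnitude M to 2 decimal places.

5.00

M = m − 5 log₁₀(d/10 pc) = 13.44 − 5 log₁₀(487/10)
  = 13.44 − 5 × 1.688 = 13.44 − 8.44 = 5.00.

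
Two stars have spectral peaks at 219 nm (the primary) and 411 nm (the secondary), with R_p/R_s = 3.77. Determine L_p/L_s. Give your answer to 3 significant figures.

176

Wien's law gives T ∝ 1/λ_max, so T_p/T_s = λ_s/λ_p = 411/219 = 1.877.
Then L ∝ R²T⁴ gives L_p/L_s = (3.77)² × (1.877)⁴ = 14.21 × 12.40 = 176.3.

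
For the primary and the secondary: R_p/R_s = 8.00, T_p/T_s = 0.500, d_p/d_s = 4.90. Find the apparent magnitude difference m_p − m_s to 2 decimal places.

L_p/L_s = (8.00)²(0.500)⁴ = 4.000.
F_p/F_s = (L_p/L_s)/(d_p/d_s)² = 4.000/24.01 = 0.1666.
m_p − m_s = −2.5 log₁₀(0.1666) = 1.95.

1.95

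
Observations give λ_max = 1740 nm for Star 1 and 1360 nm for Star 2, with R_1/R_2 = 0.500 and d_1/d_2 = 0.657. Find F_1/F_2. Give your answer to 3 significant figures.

0.216

Wien's law: T_1/T_2 = λ_2/λ_1 = 1360/1740 = 0.7816.
L_1/L_2 = (R_1/R_2)²(T_1/T_2)⁴ = (0.500)²(0.7816)⁴ = 0.09330.
F_1/F_2 = (L_1/L_2)/(d_1/d_2)² = 0.09330/(0.657)² = 0.2162.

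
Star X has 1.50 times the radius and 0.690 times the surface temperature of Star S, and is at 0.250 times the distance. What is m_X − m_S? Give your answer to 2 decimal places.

L_X/L_S = (1.50)²(0.690)⁴ = 0.5100.
F_X/F_S = (L_X/L_S)/(d_X/d_S)² = 0.5100/0.06250 = 8.160.
m_X − m_S = −2.5 log₁₀(8.160) = -2.28.

-2.28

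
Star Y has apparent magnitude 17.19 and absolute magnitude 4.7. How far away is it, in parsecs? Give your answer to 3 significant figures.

3.15×10^3 pc

m − M = 5 log₁₀(d/10 pc)
17.19 − (4.7) = 12.49 = 5 log₁₀(d/10)
d = 10 × 10^(12.49/5) = 10 × 10^2.498 = 3148 pc.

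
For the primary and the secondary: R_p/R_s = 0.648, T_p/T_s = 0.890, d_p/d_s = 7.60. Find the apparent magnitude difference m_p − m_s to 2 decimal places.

5.85

L_p/L_s = (0.648)²(0.890)⁴ = 0.2635.
F_p/F_s = (L_p/L_s)/(d_p/d_s)² = 0.2635/57.76 = 0.004561.
m_p − m_s = −2.5 log₁₀(0.004561) = 5.85.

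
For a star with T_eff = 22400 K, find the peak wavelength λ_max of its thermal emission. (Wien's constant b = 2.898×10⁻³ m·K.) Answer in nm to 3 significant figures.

129 nm

λ_max = b/T = 2.898×10⁻³ / 22400 = 1.29×10^-7 m = 129.4 nm.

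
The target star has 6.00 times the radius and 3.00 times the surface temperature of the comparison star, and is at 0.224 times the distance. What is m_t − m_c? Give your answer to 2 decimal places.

-11.91

L_t/L_c = (6.00)²(3.00)⁴ = 2916.
F_t/F_c = (L_t/L_c)/(d_t/d_c)² = 2916/0.05018 = 5.812×10^4.
m_t − m_c = −2.5 log₁₀(5.812×10^4) = -11.91.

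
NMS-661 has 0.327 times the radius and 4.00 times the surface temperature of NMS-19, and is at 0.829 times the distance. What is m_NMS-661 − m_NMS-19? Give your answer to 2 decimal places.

-4.00

L_NMS-661/L_NMS-19 = (0.327)²(4.00)⁴ = 27.37.
F_NMS-661/F_NMS-19 = (L_NMS-661/L_NMS-19)/(d_NMS-661/d_NMS-19)² = 27.37/0.6872 = 39.83.
m_NMS-661 − m_NMS-19 = −2.5 log₁₀(39.83) = -4.00.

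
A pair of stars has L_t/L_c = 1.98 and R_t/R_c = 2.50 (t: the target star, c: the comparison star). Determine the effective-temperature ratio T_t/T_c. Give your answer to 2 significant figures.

L ∝ R²T⁴ gives T ∝ (L/R²)^(1/4), so
T_t/T_c = (1.98 / 2.50²)^(1/4) = (0.3168)^(1/4) = 0.7502.

0.75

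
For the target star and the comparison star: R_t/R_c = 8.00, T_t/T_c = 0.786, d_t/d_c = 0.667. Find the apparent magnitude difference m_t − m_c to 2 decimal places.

L_t/L_c = (8.00)²(0.786)⁴ = 24.43.
F_t/F_c = (L_t/L_c)/(d_t/d_c)² = 24.43/0.4449 = 54.91.
m_t − m_c = −2.5 log₁₀(54.91) = -4.35.

-4.35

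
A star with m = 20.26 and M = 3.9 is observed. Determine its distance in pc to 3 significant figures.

m − M = 5 log₁₀(d/10 pc)
20.26 − (3.9) = 16.36 = 5 log₁₀(d/10)
d = 10 × 10^(16.36/5) = 10 × 10^3.272 = 1.871×10^4 pc.

1.87×10^4 pc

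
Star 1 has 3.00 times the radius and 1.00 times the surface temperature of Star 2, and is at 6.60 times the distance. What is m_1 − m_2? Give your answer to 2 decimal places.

1.71

L_1/L_2 = (3.00)²(1.00)⁴ = 9.000.
F_1/F_2 = (L_1/L_2)/(d_1/d_2)² = 9.000/43.56 = 0.2066.
m_1 − m_2 = −2.5 log₁₀(0.2066) = 1.71.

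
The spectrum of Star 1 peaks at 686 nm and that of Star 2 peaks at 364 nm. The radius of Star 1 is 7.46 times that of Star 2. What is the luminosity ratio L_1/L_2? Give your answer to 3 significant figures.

4.41

Wien's law gives T ∝ 1/λ_max, so T_1/T_2 = λ_2/λ_1 = 364/686 = 0.5306.
Then L ∝ R²T⁴ gives L_1/L_2 = (7.46)² × (0.5306)⁴ = 55.65 × 0.07927 = 4.412.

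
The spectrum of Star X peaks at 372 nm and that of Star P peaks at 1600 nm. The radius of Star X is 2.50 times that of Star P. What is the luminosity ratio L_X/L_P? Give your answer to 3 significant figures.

2.14×10^3

Wien's law gives T ∝ 1/λ_max, so T_X/T_P = λ_P/λ_X = 1600/372 = 4.301.
Then L ∝ R²T⁴ gives L_X/L_P = (2.50)² × (4.301)⁴ = 6.250 × 342.2 = 2139.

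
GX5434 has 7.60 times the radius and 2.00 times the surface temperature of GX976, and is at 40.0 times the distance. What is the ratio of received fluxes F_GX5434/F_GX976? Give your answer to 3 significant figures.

L_GX5434/L_GX976 = (R_GX5434/R_GX976)²(T_GX5434/T_GX976)⁴ = (7.60)² × (2.00)⁴ = 924.2.
F_GX5434/F_GX976 = (L_GX5434/L_GX976)/(d_GX5434/d_GX976)² = 924.2 / (40.0)² = 0.5776.

0.578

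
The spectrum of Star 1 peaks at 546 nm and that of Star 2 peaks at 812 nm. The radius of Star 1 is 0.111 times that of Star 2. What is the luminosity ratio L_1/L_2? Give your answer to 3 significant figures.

0.0603

Wien's law gives T ∝ 1/λ_max, so T_1/T_2 = λ_2/λ_1 = 812/546 = 1.487.
Then L ∝ R²T⁴ gives L_1/L_2 = (0.111)² × (1.487)⁴ = 0.01232 × 4.892 = 0.06027.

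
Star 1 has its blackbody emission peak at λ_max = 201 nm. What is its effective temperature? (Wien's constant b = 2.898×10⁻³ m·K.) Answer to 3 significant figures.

T = b/λ_max = 2.898×10⁻³ / (201×10⁻⁹) = 1.442×10^4 K.

1.44×10^4 K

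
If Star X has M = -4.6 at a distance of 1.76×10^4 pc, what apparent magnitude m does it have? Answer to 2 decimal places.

11.63

m = M + 5 log₁₀(d/10 pc) = -4.6 + 5 log₁₀(1.76×10^4/10)
  = -4.6 + 5 × 3.246 = -4.6 + 16.23 = 11.63.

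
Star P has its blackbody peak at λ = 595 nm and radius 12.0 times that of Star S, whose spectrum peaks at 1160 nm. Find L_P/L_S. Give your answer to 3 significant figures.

Wien's law gives T ∝ 1/λ_max, so T_P/T_S = λ_S/λ_P = 1160/595 = 1.950.
Then L ∝ R²T⁴ gives L_P/L_S = (12.0)² × (1.950)⁴ = 144.0 × 14.45 = 2080.

2.08×10^3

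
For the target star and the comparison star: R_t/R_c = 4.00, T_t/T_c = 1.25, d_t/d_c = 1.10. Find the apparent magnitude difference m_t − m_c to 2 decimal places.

-3.77

L_t/L_c = (4.00)²(1.25)⁴ = 39.06.
F_t/F_c = (L_t/L_c)/(d_t/d_c)² = 39.06/1.210 = 32.28.
m_t − m_c = −2.5 log₁₀(32.28) = -3.77.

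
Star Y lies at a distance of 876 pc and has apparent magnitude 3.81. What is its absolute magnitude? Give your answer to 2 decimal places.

M = m − 5 log₁₀(d/10 pc) = 3.81 − 5 log₁₀(876/10)
  = 3.81 − 5 × 1.943 = 3.81 − 9.71 = -5.90.

-5.90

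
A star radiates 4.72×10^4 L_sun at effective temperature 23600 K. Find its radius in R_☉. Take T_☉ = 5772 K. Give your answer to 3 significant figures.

13.0 R_☉

R/R_☉ = √(L/L_☉) / (T/T_☉)² = √(4.72×10^4) / (4.089)²
       = 217.3 / 16.72 = 13.00.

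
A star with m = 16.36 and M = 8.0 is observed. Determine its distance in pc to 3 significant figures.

470 pc

m − M = 5 log₁₀(d/10 pc)
16.36 − (8.0) = 8.36 = 5 log₁₀(d/10)
d = 10 × 10^(8.36/5) = 10 × 10^1.672 = 469.9 pc.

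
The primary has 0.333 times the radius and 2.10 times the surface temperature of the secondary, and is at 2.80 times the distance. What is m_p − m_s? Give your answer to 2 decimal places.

L_p/L_s = (0.333)²(2.10)⁴ = 2.157.
F_p/F_s = (L_p/L_s)/(d_p/d_s)² = 2.157/7.840 = 0.2751.
m_p − m_s = −2.5 log₁₀(0.2751) = 1.40.

1.40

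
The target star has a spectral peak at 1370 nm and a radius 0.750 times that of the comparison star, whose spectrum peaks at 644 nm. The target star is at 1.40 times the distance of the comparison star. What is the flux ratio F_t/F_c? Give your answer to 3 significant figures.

0.0140

Wien's law: T_t/T_c = λ_c/λ_t = 644/1370 = 0.4701.
L_t/L_c = (R_t/R_c)²(T_t/T_c)⁴ = (0.750)²(0.4701)⁴ = 0.02747.
F_t/F_c = (L_t/L_c)/(d_t/d_c)² = 0.02747/(1.40)² = 0.01401.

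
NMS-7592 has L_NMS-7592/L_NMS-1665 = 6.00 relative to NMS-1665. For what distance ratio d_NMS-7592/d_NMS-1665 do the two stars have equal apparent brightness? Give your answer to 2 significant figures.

2.4

Equal flux requires L_NMS-7592/d_NMS-7592² = L_NMS-1665/d_NMS-1665², so d_NMS-7592/d_NMS-1665 = √(L_NMS-7592/L_NMS-1665)
= √(6.00) = 2.449.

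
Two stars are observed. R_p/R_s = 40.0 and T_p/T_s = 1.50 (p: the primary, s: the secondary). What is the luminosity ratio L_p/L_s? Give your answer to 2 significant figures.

8.1×10^3

From the Stefan–Boltzmann law, L ∝ R²T⁴, so
L_p/L_s = (R_p/R_s)² (T_p/T_s)⁴ = (40.0)² × (1.50)⁴ = 1600 × 5.062 = 8100.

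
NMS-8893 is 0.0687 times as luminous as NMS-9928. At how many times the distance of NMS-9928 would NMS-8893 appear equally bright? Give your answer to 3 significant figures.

0.262

Equal flux requires L_NMS-8893/d_NMS-8893² = L_NMS-9928/d_NMS-9928², so d_NMS-8893/d_NMS-9928 = √(L_NMS-8893/L_NMS-9928)
= √(0.0687) = 0.2621.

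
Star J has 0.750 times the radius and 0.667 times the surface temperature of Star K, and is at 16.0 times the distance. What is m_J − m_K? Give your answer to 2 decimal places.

8.40

L_J/L_K = (0.750)²(0.667)⁴ = 0.1113.
F_J/F_K = (L_J/L_K)/(d_J/d_K)² = 0.1113/256.0 = 4.349×10^-4.
m_J − m_K = −2.5 log₁₀(4.349×10^-4) = 8.40.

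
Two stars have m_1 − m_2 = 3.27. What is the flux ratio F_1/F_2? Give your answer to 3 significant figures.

F_1/F_2 = 10^(−(m_1 − m_2)/2.5) = 10^(-3.27/2.5) = 10^-1.308 = 0.04920.

0.0492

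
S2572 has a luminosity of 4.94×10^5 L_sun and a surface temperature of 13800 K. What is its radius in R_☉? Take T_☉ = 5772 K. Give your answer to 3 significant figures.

R/R_☉ = √(L/L_☉) / (T/T_☉)² = √(4.94×10^5) / (2.391)²
       = 702.9 / 5.716 = 123.0.

123 R_☉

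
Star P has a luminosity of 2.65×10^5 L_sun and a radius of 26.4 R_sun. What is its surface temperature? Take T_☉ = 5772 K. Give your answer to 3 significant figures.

2.55×10^4 K

T/T_☉ = (L/L_☉)^(1/4) / (R/R_☉)^(1/2)
T = 5772 × (2.65×10^5)^(1/4) / √(26.4) = 5772 × 22.69 / 5.138 = 2.549×10^4 K.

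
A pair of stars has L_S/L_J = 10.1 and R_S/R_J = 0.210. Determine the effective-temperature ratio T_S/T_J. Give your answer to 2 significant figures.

3.9

L ∝ R²T⁴ gives T ∝ (L/R²)^(1/4), so
T_S/T_J = (10.1 / 0.210²)^(1/4) = (229.0)^(1/4) = 3.890.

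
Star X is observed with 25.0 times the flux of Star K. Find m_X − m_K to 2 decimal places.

-3.49

m_X − m_K = −2.5 log₁₀(F_X/F_K) = −2.5 log₁₀(25.0) = −2.5 × (1.398) = -3.495.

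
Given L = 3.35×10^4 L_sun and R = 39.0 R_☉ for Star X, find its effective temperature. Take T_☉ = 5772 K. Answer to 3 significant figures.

T/T_☉ = (L/L_☉)^(1/4) / (R/R_☉)^(1/2)
T = 5772 × (3.35×10^4)^(1/4) / √(39.0) = 5772 × 13.53 / 6.245 = 1.250×10^4 K.

1.25×10^4 K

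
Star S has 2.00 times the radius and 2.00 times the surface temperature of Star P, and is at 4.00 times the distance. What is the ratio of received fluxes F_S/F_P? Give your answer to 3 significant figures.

4.00

L_S/L_P = (R_S/R_P)²(T_S/T_P)⁴ = (2.00)² × (2.00)⁴ = 64.00.
F_S/F_P = (L_S/L_P)/(d_S/d_P)² = 64.00 / (4.00)² = 4.000.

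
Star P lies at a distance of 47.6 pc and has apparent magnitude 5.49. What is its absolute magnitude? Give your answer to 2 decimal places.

M = m − 5 log₁₀(d/10 pc) = 5.49 − 5 log₁₀(47.6/10)
  = 5.49 − 5 × 0.678 = 5.49 − 3.39 = 2.10.

2.10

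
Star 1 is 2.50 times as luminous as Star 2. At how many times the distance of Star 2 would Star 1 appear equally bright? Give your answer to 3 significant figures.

1.58

Equal flux requires L_1/d_1² = L_2/d_2², so d_1/d_2 = √(L_1/L_2)
= √(2.50) = 1.581.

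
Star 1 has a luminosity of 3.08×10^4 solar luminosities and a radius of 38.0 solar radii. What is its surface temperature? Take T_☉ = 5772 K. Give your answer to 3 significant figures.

1.24×10^4 K

T/T_☉ = (L/L_☉)^(1/4) / (R/R_☉)^(1/2)
T = 5772 × (3.08×10^4)^(1/4) / √(38.0) = 5772 × 13.25 / 6.164 = 1.240×10^4 K.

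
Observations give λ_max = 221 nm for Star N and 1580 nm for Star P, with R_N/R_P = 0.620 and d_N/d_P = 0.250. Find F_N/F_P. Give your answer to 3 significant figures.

1.61×10^4

Wien's law: T_N/T_P = λ_P/λ_N = 1580/221 = 7.149.
L_N/L_P = (R_N/R_P)²(T_N/T_P)⁴ = (0.620)²(7.149)⁴ = 1004.
F_N/F_P = (L_N/L_P)/(d_N/d_P)² = 1004/(0.250)² = 1.607×10^4.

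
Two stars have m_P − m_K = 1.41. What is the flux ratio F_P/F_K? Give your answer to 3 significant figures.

F_P/F_K = 10^(−(m_P − m_K)/2.5) = 10^(-1.41/2.5) = 10^-0.564 = 0.2729.

0.273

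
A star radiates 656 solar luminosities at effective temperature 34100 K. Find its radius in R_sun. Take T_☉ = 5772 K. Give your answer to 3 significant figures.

0.734 R_sun

R/R_☉ = √(L/L_☉) / (T/T_☉)² = √(656) / (5.908)²
       = 25.61 / 34.90 = 0.7338.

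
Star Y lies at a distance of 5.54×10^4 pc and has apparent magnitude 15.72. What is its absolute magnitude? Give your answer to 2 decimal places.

-3.00

M = m − 5 log₁₀(d/10 pc) = 15.72 − 5 log₁₀(5.54×10^4/10)
  = 15.72 − 5 × 3.744 = 15.72 − 18.72 = -3.00.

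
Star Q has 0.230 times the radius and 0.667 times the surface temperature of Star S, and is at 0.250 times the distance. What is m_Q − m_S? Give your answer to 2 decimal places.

1.94

L_Q/L_S = (0.230)²(0.667)⁴ = 0.01047.
F_Q/F_S = (L_Q/L_S)/(d_Q/d_S)² = 0.01047/0.06250 = 0.1675.
m_Q − m_S = −2.5 log₁₀(0.1675) = 1.94.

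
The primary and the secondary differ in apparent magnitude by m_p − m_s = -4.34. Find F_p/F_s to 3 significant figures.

F_p/F_s = 10^(−(m_p − m_s)/2.5) = 10^(4.34/2.5) = 10^1.736 = 54.45.

54.5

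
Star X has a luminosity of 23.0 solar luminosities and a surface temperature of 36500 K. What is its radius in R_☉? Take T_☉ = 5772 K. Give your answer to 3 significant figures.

0.120 R_☉

R/R_☉ = √(L/L_☉) / (T/T_☉)² = √(23.0) / (6.324)²
       = 4.796 / 39.99 = 0.1199.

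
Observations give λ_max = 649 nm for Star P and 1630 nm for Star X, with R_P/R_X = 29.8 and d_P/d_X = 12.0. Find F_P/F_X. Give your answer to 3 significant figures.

245

Wien's law: T_P/T_X = λ_X/λ_P = 1630/649 = 2.512.
L_P/L_X = (R_P/R_X)²(T_P/T_X)⁴ = (29.8)²(2.512)⁴ = 3.533×10^4.
F_P/F_X = (L_P/L_X)/(d_P/d_X)² = 3.533×10^4/(12.0)² = 245.4.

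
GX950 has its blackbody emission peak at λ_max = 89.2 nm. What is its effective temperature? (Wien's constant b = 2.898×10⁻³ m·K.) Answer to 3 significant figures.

3.25×10^4 K

T = b/λ_max = 2.898×10⁻³ / (89.2×10⁻⁹) = 3.249×10^4 K.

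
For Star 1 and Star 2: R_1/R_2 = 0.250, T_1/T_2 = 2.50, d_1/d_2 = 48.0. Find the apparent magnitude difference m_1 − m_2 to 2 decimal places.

L_1/L_2 = (0.250)²(2.50)⁴ = 2.441.
F_1/F_2 = (L_1/L_2)/(d_1/d_2)² = 2.441/2304 = 0.001060.
m_1 − m_2 = −2.5 log₁₀(0.001060) = 7.44.

7.44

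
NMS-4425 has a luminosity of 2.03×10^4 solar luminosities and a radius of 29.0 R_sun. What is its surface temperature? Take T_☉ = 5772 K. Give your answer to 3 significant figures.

1.28×10^4 K

T/T_☉ = (L/L_☉)^(1/4) / (R/R_☉)^(1/2)
T = 5772 × (2.03×10^4)^(1/4) / √(29.0) = 5772 × 11.94 / 5.385 = 1.279×10^4 K.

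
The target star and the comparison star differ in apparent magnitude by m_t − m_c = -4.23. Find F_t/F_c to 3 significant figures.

F_t/F_c = 10^(−(m_t − m_c)/2.5) = 10^(4.23/2.5) = 10^1.692 = 49.20.

49.2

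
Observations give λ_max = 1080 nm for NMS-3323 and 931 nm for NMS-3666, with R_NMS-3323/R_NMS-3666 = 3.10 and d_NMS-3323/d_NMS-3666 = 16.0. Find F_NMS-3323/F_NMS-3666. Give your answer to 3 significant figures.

0.0207

Wien's law: T_NMS-3323/T_NMS-3666 = λ_NMS-3666/λ_NMS-3323 = 931/1080 = 0.8620.
L_NMS-3323/L_NMS-3666 = (R_NMS-3323/R_NMS-3666)²(T_NMS-3323/T_NMS-3666)⁴ = (3.10)²(0.8620)⁴ = 5.307.
F_NMS-3323/F_NMS-3666 = (L_NMS-3323/L_NMS-3666)/(d_NMS-3323/d_NMS-3666)² = 5.307/(16.0)² = 0.02073.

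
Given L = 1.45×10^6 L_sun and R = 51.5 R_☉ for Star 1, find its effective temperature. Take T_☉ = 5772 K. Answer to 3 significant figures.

2.79×10^4 K

T/T_☉ = (L/L_☉)^(1/4) / (R/R_☉)^(1/2)
T = 5772 × (1.45×10^6)^(1/4) / √(51.5) = 5772 × 34.70 / 7.176 = 2.791×10^4 K.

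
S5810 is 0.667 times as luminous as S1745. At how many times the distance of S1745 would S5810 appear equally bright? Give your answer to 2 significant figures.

0.82

Equal flux requires L_S5810/d_S5810² = L_S1745/d_S1745², so d_S5810/d_S1745 = √(L_S5810/L_S1745)
= √(0.667) = 0.8167.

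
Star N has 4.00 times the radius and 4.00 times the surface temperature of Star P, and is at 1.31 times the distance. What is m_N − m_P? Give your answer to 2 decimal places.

L_N/L_P = (4.00)²(4.00)⁴ = 4096.
F_N/F_P = (L_N/L_P)/(d_N/d_P)² = 4096/1.716 = 2387.
m_N − m_P = −2.5 log₁₀(2387) = -8.44.

-8.44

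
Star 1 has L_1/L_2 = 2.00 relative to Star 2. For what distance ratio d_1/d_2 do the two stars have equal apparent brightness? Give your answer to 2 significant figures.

1.4

Equal flux requires L_1/d_1² = L_2/d_2², so d_1/d_2 = √(L_1/L_2)
= √(2.00) = 1.414.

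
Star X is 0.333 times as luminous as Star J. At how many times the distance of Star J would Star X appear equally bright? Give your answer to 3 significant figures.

0.577

Equal flux requires L_X/d_X² = L_J/d_J², so d_X/d_J = √(L_X/L_J)
= √(0.333) = 0.5771.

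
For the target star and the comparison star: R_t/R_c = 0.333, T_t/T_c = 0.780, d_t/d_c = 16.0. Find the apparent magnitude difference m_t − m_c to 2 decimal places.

L_t/L_c = (0.333)²(0.780)⁴ = 0.04105.
F_t/F_c = (L_t/L_c)/(d_t/d_c)² = 0.04105/256.0 = 1.603×10^-4.
m_t − m_c = −2.5 log₁₀(1.603×10^-4) = 9.49.

9.49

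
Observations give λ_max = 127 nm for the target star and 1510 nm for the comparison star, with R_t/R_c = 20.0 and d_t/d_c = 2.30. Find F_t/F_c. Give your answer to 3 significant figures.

1.51×10^6

Wien's law: T_t/T_c = λ_c/λ_t = 1510/127 = 11.89.
L_t/L_c = (R_t/R_c)²(T_t/T_c)⁴ = (20.0)²(11.89)⁴ = 7.994×10^6.
F_t/F_c = (L_t/L_c)/(d_t/d_c)² = 7.994×10^6/(2.30)² = 1.511×10^6.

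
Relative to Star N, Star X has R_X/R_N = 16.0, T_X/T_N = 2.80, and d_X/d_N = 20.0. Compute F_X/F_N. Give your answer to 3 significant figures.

39.3

L_X/L_N = (R_X/R_N)²(T_X/T_N)⁴ = (16.0)² × (2.80)⁴ = 1.574×10^4.
F_X/F_N = (L_X/L_N)/(d_X/d_N)² = 1.574×10^4 / (20.0)² = 39.34.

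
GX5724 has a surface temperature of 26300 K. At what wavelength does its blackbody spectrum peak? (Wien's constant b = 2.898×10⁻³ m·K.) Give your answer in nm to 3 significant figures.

λ_max = b/T = 2.898×10⁻³ / 26300 = 1.10×10^-7 m = 110.2 nm.

110 nm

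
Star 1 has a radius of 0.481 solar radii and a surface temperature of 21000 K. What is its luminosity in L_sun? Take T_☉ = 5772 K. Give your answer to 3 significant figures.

40.5 L_sun

L/L_☉ = (R/R_☉)² (T/T_☉)⁴ = (0.481)² × (21000/5772)⁴
       = 0.2314 × (3.638)⁴ = 0.2314 × 175.2 = 40.54.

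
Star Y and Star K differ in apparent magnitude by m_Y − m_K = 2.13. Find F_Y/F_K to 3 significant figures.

F_Y/F_K = 10^(−(m_Y − m_K)/2.5) = 10^(-2.13/2.5) = 10^-0.852 = 0.1406.

0.141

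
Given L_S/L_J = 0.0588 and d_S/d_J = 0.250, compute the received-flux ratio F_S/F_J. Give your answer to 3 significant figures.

F = L/(4πd²), so F_S/F_J = (L_S/L_J) / (d_S/d_J)²
= 0.0588 / (0.250)² = 0.0588 / 0.06250 = 0.9408.

0.941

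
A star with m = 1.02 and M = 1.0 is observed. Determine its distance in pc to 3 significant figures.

m − M = 5 log₁₀(d/10 pc)
1.02 − (1.0) = 0.02 = 5 log₁₀(d/10)
d = 10 × 10^(0.02/5) = 10 × 10^0.004 = 10.09 pc.

10.1 pc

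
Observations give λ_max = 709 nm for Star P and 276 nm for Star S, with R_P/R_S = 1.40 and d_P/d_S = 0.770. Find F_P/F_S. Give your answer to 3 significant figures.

Wien's law: T_P/T_S = λ_S/λ_P = 276/709 = 0.3893.
L_P/L_S = (R_P/R_S)²(T_P/T_S)⁴ = (1.40)²(0.3893)⁴ = 0.04501.
F_P/F_S = (L_P/L_S)/(d_P/d_S)² = 0.04501/(0.770)² = 0.07591.

0.0759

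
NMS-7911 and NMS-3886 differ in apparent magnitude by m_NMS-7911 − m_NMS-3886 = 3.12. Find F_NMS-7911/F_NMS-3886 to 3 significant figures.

0.0565

F_NMS-7911/F_NMS-3886 = 10^(−(m_NMS-7911 − m_NMS-3886)/2.5) = 10^(-3.12/2.5) = 10^-1.248 = 0.05649.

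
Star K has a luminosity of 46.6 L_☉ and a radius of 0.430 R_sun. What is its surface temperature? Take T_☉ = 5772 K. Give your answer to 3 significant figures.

2.30×10^4 K

T/T_☉ = (L/L_☉)^(1/4) / (R/R_☉)^(1/2)
T = 5772 × (46.6)^(1/4) / √(0.430) = 5772 × 2.613 / 0.6557 = 2.300×10^4 K.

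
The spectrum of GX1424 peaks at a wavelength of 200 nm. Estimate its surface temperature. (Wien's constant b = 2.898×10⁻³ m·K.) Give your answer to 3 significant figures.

T = b/λ_max = 2.898×10⁻³ / (200×10⁻⁹) = 1.449×10^4 K.

1.45×10^4 K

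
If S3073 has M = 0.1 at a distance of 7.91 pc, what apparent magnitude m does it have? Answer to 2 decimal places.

m = M + 5 log₁₀(d/10 pc) = 0.1 + 5 log₁₀(7.91/10)
  = 0.1 + 5 × -0.102 = 0.1 + -0.51 = -0.41.

-0.41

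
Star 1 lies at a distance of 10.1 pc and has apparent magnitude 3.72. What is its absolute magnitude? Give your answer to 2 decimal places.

M = m − 5 log₁₀(d/10 pc) = 3.72 − 5 log₁₀(10.1/10)
  = 3.72 − 5 × 0.004 = 3.72 − 0.02 = 3.70.

3.70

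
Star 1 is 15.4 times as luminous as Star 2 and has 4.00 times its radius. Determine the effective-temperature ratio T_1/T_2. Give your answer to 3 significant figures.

0.990

L ∝ R²T⁴ gives T ∝ (L/R²)^(1/4), so
T_1/T_2 = (15.4 / 4.00²)^(1/4) = (0.9625)^(1/4) = 0.9905.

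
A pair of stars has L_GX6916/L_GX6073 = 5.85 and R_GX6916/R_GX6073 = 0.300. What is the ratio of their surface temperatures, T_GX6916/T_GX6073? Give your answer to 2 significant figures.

L ∝ R²T⁴ gives T ∝ (L/R²)^(1/4), so
T_GX6916/T_GX6073 = (5.85 / 0.300²)^(1/4) = (65.00)^(1/4) = 2.839.

2.8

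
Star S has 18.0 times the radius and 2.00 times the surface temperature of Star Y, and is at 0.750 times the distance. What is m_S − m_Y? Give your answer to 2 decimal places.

-9.91

L_S/L_Y = (18.0)²(2.00)⁴ = 5184.
F_S/F_Y = (L_S/L_Y)/(d_S/d_Y)² = 5184/0.5625 = 9216.
m_S − m_Y = −2.5 log₁₀(9216) = -9.91.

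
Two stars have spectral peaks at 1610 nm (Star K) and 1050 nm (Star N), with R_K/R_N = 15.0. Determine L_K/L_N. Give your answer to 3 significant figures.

Wien's law gives T ∝ 1/λ_max, so T_K/T_N = λ_N/λ_K = 1050/1610 = 0.6522.
Then L ∝ R²T⁴ gives L_K/L_N = (15.0)² × (0.6522)⁴ = 225.0 × 0.1809 = 40.70.

40.7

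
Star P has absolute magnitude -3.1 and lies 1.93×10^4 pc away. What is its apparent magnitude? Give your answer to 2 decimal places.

13.33

m = M + 5 log₁₀(d/10 pc) = -3.1 + 5 log₁₀(1.93×10^4/10)
  = -3.1 + 5 × 3.286 = -3.1 + 16.43 = 13.33.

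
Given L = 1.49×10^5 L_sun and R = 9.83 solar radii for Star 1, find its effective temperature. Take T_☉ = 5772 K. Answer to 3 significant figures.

3.62×10^4 K

T/T_☉ = (L/L_☉)^(1/4) / (R/R_☉)^(1/2)
T = 5772 × (1.49×10^5)^(1/4) / √(9.83) = 5772 × 19.65 / 3.135 = 3.617×10^4 K.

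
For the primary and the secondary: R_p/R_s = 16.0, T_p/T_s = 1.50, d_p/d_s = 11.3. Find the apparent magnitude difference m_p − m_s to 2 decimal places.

-2.52

L_p/L_s = (16.0)²(1.50)⁴ = 1296.
F_p/F_s = (L_p/L_s)/(d_p/d_s)² = 1296/127.7 = 10.15.
m_p − m_s = −2.5 log₁₀(10.15) = -2.52.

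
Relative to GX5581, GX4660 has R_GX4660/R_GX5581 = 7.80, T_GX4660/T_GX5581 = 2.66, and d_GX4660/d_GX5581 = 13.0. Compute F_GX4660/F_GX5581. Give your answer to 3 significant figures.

L_GX4660/L_GX5581 = (R_GX4660/R_GX5581)²(T_GX4660/T_GX5581)⁴ = (7.80)² × (2.66)⁴ = 3046.
F_GX4660/F_GX5581 = (L_GX4660/L_GX5581)/(d_GX4660/d_GX5581)² = 3046 / (13.0)² = 18.02.

18.0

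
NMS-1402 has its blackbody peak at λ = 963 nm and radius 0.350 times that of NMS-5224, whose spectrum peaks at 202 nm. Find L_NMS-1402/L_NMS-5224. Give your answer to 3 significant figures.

Wien's law gives T ∝ 1/λ_max, so T_NMS-1402/T_NMS-5224 = λ_NMS-5224/λ_NMS-1402 = 202/963 = 0.2098.
Then L ∝ R²T⁴ gives L_NMS-1402/L_NMS-5224 = (0.350)² × (0.2098)⁴ = 0.1225 × 0.001936 = 2.372×10^-4.

2.37×10^-4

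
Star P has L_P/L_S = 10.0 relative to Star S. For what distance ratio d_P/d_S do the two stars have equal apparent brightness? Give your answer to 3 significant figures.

3.16

Equal flux requires L_P/d_P² = L_S/d_S², so d_P/d_S = √(L_P/L_S)
= √(10.0) = 3.162.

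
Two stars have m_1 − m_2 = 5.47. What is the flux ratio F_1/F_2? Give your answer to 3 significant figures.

F_1/F_2 = 10^(−(m_1 − m_2)/2.5) = 10^(-5.47/2.5) = 10^-2.188 = 0.006486.

0.00649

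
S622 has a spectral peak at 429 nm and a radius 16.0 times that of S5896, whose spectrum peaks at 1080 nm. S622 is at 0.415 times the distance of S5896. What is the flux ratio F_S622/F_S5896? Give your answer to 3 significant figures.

5.97×10^4

Wien's law: T_S622/T_S5896 = λ_S5896/λ_S622 = 1080/429 = 2.517.
L_S622/L_S5896 = (R_S622/R_S5896)²(T_S622/T_S5896)⁴ = (16.0)²(2.517)⁴ = 1.028×10^4.
F_S622/F_S5896 = (L_S622/L_S5896)/(d_S622/d_S5896)² = 1.028×10^4/(0.415)² = 5.970×10^4.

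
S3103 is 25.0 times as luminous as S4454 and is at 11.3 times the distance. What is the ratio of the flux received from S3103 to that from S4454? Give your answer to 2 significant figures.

0.20

F = L/(4πd²), so F_S3103/F_S4454 = (L_S3103/L_S4454) / (d_S3103/d_S4454)²
= 25.0 / (11.3)² = 25.0 / 127.7 = 0.1958.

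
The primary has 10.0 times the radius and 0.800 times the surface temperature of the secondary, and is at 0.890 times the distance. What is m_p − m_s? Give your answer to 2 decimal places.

L_p/L_s = (10.0)²(0.800)⁴ = 40.96.
F_p/F_s = (L_p/L_s)/(d_p/d_s)² = 40.96/0.7921 = 51.71.
m_p − m_s = −2.5 log₁₀(51.71) = -4.28.

-4.28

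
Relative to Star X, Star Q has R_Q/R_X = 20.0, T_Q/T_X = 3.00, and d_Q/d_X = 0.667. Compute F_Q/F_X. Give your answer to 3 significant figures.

7.28×10^4

L_Q/L_X = (R_Q/R_X)²(T_Q/T_X)⁴ = (20.0)² × (3.00)⁴ = 3.240×10^4.
F_Q/F_X = (L_Q/L_X)/(d_Q/d_X)² = 3.240×10^4 / (0.667)² = 7.283×10^4.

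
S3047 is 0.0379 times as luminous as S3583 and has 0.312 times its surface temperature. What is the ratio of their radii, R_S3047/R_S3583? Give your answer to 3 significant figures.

2.00

L ∝ R²T⁴ gives R ∝ √L / T², so
R_S3047/R_S3583 = √(0.0379) / (0.312)² = 0.1947 / 0.09734 = 2.000.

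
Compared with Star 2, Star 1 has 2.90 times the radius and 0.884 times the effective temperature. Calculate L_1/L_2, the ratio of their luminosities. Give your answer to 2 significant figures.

From the Stefan–Boltzmann law, L ∝ R²T⁴, so
L_1/L_2 = (R_1/R_2)² (T_1/T_2)⁴ = (2.90)² × (0.884)⁴ = 8.410 × 0.6107 = 5.136.

5.1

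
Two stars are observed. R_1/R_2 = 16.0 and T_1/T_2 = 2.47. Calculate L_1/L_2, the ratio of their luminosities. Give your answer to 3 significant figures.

9.53×10^3

From the Stefan–Boltzmann law, L ∝ R²T⁴, so
L_1/L_2 = (R_1/R_2)² (T_1/T_2)⁴ = (16.0)² × (2.47)⁴ = 256.0 × 37.22 = 9529.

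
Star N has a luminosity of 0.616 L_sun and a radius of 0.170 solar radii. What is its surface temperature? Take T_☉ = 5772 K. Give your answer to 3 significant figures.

T/T_☉ = (L/L_☉)^(1/4) / (R/R_☉)^(1/2)
T = 5772 × (0.616)^(1/4) / √(0.170) = 5772 × 0.8859 / 0.4123 = 1.240×10^4 K.

1.24×10^4 K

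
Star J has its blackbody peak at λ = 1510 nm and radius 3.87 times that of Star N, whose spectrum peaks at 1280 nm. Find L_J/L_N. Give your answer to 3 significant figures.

7.73

Wien's law gives T ∝ 1/λ_max, so T_J/T_N = λ_N/λ_J = 1280/1510 = 0.8477.
Then L ∝ R²T⁴ gives L_J/L_N = (3.87)² × (0.8477)⁴ = 14.98 × 0.5163 = 7.733.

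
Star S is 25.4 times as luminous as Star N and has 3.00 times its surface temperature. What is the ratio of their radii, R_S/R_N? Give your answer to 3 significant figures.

0.560

L ∝ R²T⁴ gives R ∝ √L / T², so
R_S/R_N = √(25.4) / (3.00)² = 5.040 / 9.000 = 0.5600.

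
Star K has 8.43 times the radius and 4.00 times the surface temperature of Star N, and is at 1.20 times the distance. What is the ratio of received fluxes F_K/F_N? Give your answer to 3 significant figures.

1.26×10^4

L_K/L_N = (R_K/R_N)²(T_K/T_N)⁴ = (8.43)² × (4.00)⁴ = 1.819×10^4.
F_K/F_N = (L_K/L_N)/(d_K/d_N)² = 1.819×10^4 / (1.20)² = 1.263×10^4.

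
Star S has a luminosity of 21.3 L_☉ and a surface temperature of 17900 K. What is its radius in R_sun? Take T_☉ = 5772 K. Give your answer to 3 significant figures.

0.480 R_sun

R/R_☉ = √(L/L_☉) / (T/T_☉)² = √(21.3) / (3.101)²
       = 4.615 / 9.617 = 0.4799.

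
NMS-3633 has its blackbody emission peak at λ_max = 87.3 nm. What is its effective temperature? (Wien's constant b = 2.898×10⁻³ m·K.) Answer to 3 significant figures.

3.32×10^4 K

T = b/λ_max = 2.898×10⁻³ / (87.3×10⁻⁹) = 3.320×10^4 K.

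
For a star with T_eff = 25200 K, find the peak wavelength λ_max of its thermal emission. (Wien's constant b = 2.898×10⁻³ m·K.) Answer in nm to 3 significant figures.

115 nm

λ_max = b/T = 2.898×10⁻³ / 25200 = 1.15×10^-7 m = 115.0 nm.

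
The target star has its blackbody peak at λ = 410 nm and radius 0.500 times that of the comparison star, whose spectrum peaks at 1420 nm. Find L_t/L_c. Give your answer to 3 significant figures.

36.0

Wien's law gives T ∝ 1/λ_max, so T_t/T_c = λ_c/λ_t = 1420/410 = 3.463.
Then L ∝ R²T⁴ gives L_t/L_c = (0.500)² × (3.463)⁴ = 0.2500 × 143.9 = 35.97.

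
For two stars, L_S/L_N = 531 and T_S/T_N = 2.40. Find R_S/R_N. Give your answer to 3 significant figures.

L ∝ R²T⁴ gives R ∝ √L / T², so
R_S/R_N = √(531) / (2.40)² = 23.04 / 5.760 = 4.001.

4.00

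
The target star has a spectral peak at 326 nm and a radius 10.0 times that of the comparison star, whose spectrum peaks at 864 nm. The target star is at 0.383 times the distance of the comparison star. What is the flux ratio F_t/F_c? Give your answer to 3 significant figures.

3.36×10^4

Wien's law: T_t/T_c = λ_c/λ_t = 864/326 = 2.650.
L_t/L_c = (R_t/R_c)²(T_t/T_c)⁴ = (10.0)²(2.650)⁴ = 4934.
F_t/F_c = (L_t/L_c)/(d_t/d_c)² = 4934/(0.383)² = 3.363×10^4.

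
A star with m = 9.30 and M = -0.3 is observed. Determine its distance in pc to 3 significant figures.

832 pc

m − M = 5 log₁₀(d/10 pc)
9.30 − (-0.3) = 9.60 = 5 log₁₀(d/10)
d = 10 × 10^(9.60/5) = 10 × 10^1.920 = 831.8 pc.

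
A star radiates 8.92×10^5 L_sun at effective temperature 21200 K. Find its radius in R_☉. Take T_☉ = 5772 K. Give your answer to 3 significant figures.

R/R_☉ = √(L/L_☉) / (T/T_☉)² = √(8.92×10^5) / (3.673)²
       = 944.5 / 13.49 = 70.01.

70.0 R_☉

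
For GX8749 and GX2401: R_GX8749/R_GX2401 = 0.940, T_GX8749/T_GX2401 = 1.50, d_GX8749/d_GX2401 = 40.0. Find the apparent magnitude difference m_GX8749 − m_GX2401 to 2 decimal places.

L_GX8749/L_GX2401 = (0.940)²(1.50)⁴ = 4.473.
F_GX8749/F_GX2401 = (L_GX8749/L_GX2401)/(d_GX8749/d_GX2401)² = 4.473/1600 = 0.002796.
m_GX8749 − m_GX2401 = −2.5 log₁₀(0.002796) = 6.38.

6.38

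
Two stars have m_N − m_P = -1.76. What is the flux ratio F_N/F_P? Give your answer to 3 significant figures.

5.06

F_N/F_P = 10^(−(m_N − m_P)/2.5) = 10^(1.76/2.5) = 10^0.704 = 5.058.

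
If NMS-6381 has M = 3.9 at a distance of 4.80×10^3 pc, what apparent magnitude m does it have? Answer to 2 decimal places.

17.31

m = M + 5 log₁₀(d/10 pc) = 3.9 + 5 log₁₀(4.80×10^3/10)
  = 3.9 + 5 × 2.681 = 3.9 + 13.41 = 17.31.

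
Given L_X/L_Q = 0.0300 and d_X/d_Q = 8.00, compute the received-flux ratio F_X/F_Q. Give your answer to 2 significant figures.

F = L/(4πd²), so F_X/F_Q = (L_X/L_Q) / (d_X/d_Q)²
= 0.0300 / (8.00)² = 0.0300 / 64.00 = 4.687×10^-4.

4.7×10^-4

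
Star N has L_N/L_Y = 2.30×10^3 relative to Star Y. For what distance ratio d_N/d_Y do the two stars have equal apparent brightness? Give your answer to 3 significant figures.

48.0

Equal flux requires L_N/d_N² = L_Y/d_Y², so d_N/d_Y = √(L_N/L_Y)
= √(2.30×10^3) = 47.96.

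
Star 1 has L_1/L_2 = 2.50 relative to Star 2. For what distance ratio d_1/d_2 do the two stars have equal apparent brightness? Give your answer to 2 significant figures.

1.6

Equal flux requires L_1/d_1² = L_2/d_2², so d_1/d_2 = √(L_1/L_2)
= √(2.50) = 1.581.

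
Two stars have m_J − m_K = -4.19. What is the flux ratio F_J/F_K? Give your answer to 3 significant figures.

F_J/F_K = 10^(−(m_J − m_K)/2.5) = 10^(4.19/2.5) = 10^1.676 = 47.42.

47.4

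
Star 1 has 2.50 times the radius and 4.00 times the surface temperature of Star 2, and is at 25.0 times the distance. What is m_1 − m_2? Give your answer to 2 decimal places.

L_1/L_2 = (2.50)²(4.00)⁴ = 1600.
F_1/F_2 = (L_1/L_2)/(d_1/d_2)² = 1600/625.0 = 2.560.
m_1 − m_2 = −2.5 log₁₀(2.560) = -1.02.

-1.02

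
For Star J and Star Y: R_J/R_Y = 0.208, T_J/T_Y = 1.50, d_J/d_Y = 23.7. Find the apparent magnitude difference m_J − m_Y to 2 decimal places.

8.52

L_J/L_Y = (0.208)²(1.50)⁴ = 0.2190.
F_J/F_Y = (L_J/L_Y)/(d_J/d_Y)² = 0.2190/561.7 = 3.899×10^-4.
m_J − m_Y = −2.5 log₁₀(3.899×10^-4) = 8.52.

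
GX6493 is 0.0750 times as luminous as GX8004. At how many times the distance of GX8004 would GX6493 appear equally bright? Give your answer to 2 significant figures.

0.27

Equal flux requires L_GX6493/d_GX6493² = L_GX8004/d_GX8004², so d_GX6493/d_GX8004 = √(L_GX6493/L_GX8004)
= √(0.0750) = 0.2739.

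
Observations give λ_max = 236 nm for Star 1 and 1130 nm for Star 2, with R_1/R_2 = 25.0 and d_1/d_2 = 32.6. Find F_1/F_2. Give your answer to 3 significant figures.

309

Wien's law: T_1/T_2 = λ_2/λ_1 = 1130/236 = 4.788.
L_1/L_2 = (R_1/R_2)²(T_1/T_2)⁴ = (25.0)²(4.788)⁴ = 3.285×10^5.
F_1/F_2 = (L_1/L_2)/(d_1/d_2)² = 3.285×10^5/(32.6)² = 309.1.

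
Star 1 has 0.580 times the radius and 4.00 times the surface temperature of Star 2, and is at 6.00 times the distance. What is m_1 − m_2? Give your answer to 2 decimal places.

L_1/L_2 = (0.580)²(4.00)⁴ = 86.12.
F_1/F_2 = (L_1/L_2)/(d_1/d_2)² = 86.12/36.00 = 2.392.
m_1 − m_2 = −2.5 log₁₀(2.392) = -0.95.

-0.95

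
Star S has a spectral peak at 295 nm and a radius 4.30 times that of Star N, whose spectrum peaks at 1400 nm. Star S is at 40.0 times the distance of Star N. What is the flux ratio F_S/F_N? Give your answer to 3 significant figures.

5.86

Wien's law: T_S/T_N = λ_N/λ_S = 1400/295 = 4.746.
L_S/L_N = (R_S/R_N)²(T_S/T_N)⁴ = (4.30)²(4.746)⁴ = 9379.
F_S/F_N = (L_S/L_N)/(d_S/d_N)² = 9379/(40.0)² = 5.862.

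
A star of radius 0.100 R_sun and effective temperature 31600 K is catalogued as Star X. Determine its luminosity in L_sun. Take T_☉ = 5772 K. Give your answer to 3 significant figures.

L/L_☉ = (R/R_☉)² (T/T_☉)⁴ = (0.100)² × (31600/5772)⁴
       = 0.01000 × (5.475)⁴ = 0.01000 × 898.3 = 8.983.

8.98 L_sun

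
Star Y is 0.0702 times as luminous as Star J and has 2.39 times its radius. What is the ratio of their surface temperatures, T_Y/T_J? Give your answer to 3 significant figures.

0.333

L ∝ R²T⁴ gives T ∝ (L/R²)^(1/4), so
T_Y/T_J = (0.0702 / 2.39²)^(1/4) = (0.01229)^(1/4) = 0.3330.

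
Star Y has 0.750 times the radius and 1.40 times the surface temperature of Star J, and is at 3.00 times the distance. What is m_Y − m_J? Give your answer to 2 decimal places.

1.55

L_Y/L_J = (0.750)²(1.40)⁴ = 2.161.
F_Y/F_J = (L_Y/L_J)/(d_Y/d_J)² = 2.161/9.000 = 0.2401.
m_Y − m_J = −2.5 log₁₀(0.2401) = 1.55.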